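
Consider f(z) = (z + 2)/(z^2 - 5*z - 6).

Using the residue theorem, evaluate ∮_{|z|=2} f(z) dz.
By the residue theorem, ∮_C f(z) dz = 2πi · (sum of the residues of f at the poles inside |z| = 2).

The denominator factors as (z + 1)*(z - 6), so the singularities of f are simple poles at z = -1, z = 6.
  |-1|² = 1 < 4 = 2², so this pole is inside the contour.
  |6|² = 36 > 4 = 2², so this pole is outside the contour.

With P(z) = z + 2 and Q(z) = z^2 - 5*z - 6, each pole is simple, so Res(f, z₀) = P(z₀)/Q'(z₀) with Q'(z) = 2*z - 5.
  Res(f, -1) = P(-1)/Q'(-1) = (1)/(-7) = -1/7

∮_C f(z) dz = 2πi · (-1/7) = -2*I*pi/7

Final answer: -2*I*pi/7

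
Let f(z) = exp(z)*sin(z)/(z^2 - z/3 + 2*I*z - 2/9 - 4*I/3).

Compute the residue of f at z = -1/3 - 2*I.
Write f(z) = P(z)/Q(z) with P(z) = exp(z)*sin(z) and Q(z) = z^2 - z/3 + 2*I*z - 2/9 - 4*I/3.
The denominator factors as Q(z) = (z + 1/3 + 2*I)*(z - 2/3), so z = -1/3 - 2*I is a simple zero of Q and P is analytic there; z = -1/3 - 2*I is therefore a simple pole and
  Res(f, z₀) = P(z₀)/Q'(z₀).

Q'(z) = 2*z - 1/3 + 2*I, so Q'(-1/3 - 2*I) = -1 - 2*I.
P(-1/3 - 2*I) = -exp(-1/3 - 2*I)*sin(1/3 + 2*I).

Res(f, -1/3 - 2*I) = (-exp(-1/3 - 2*I)*sin(1/3 + 2*I))/(-1 - 2*I) = (1/5 - 2*I/5)*exp(-1/3 - 2*I)*sin(1/3 + 2*I)

Final answer: (1/5 - 2*I/5)*exp(-1/3 - 2*I)*sin(1/3 + 2*I)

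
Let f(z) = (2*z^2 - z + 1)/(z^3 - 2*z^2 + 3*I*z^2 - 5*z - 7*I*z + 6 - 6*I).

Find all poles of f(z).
{-1 - I, -2*I, 3}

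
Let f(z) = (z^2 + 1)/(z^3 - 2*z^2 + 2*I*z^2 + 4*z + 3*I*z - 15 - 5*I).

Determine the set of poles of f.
{-1 + 2*I, 1 - 3*I, 2 - I}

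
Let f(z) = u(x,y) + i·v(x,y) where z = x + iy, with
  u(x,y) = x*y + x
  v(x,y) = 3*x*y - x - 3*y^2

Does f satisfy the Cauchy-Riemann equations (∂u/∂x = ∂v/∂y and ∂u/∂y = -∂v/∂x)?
∂u/∂x = y + 1
∂v/∂y = 3*x - 6*y
∂u/∂y = x
∂v/∂x = 3*y - 1
∂u/∂x ≠ ∂v/∂y and ∂u/∂y ≠ -∂v/∂x; the Cauchy-Riemann equations are not satisfied, so f is not analytic.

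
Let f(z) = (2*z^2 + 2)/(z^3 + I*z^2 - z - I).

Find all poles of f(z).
The singularities of f are the zeros of the denominator. Factoring,
  z^3 + I*z^2 - z - I = (z + 1)*(z + I)*(z - 1)
so the candidates are z = -1, z = -I, z = 1.

Check the numerator P(z) = 2*z^2 + 2 at each one:
  P(-1) = 4 ≠ 0, so z = -1 is a (simple) pole.
  P(-I) = 0, so the factor (z + I) cancels and z = -I is only a removable singularity, not a pole.
  P(1) = 4 ≠ 0, so z = 1 is a (simple) pole.

Poles of f: {-1, 1}

Final answer: {-1, 1}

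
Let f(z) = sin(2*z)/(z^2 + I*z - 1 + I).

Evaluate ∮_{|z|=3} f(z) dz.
By the residue theorem, ∮_C f(z) dz = 2πi · (sum of the residues of f at the poles inside |z| = 3).

The denominator factors as (z + 1)*(z - 1 + I), so the singularities of f are simple poles at z = -1, z = 1 - I.
  |-1|² = 1 < 9 = 3², so this pole is inside the contour.
  |1 - I|² = 2 < 9 = 3², so this pole is inside the contour.

With P(z) = sin(2*z) and Q(z) = z^2 + I*z - 1 + I, each pole is simple, so Res(f, z₀) = P(z₀)/Q'(z₀) with Q'(z) = 2*z + I.
  Res(f, -1) = P(-1)/Q'(-1) = (-sin(2))/(-2 + I) = (2/5 + I/5)*sin(2)
  Res(f, 1 - I) = P(1 - I)/Q'(1 - I) = (sin(2 - 2*I))/(2 - I) = (2/5 + I/5)*sin(2 - 2*I)

Sum of residues inside C: (2/5 + I/5)*sin(2) + (2/5 + I/5)*sin(2 - 2*I)
∮_C f(z) dz = 2πi · ((2/5 + I/5)*sin(2) + (2/5 + I/5)*sin(2 - 2*I)) = pi*(-2/5 + 4*I/5)*sin(2) + pi*(-2/5 + 4*I/5)*sin(2 - 2*I)

Final answer: pi*(-2/5 + 4*I/5)*sin(2) + pi*(-2/5 + 4*I/5)*sin(2 - 2*I)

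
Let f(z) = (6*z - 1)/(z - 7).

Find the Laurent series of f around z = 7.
41/(z - 7) + 6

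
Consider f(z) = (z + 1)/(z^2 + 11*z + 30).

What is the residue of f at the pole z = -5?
Write f(z) = P(z)/Q(z) with P(z) = z + 1 and Q(z) = z^2 + 11*z + 30.
The denominator factors as Q(z) = (z + 6)*(z + 5), so z = -5 is a simple zero of Q and P is analytic there; z = -5 is therefore a simple pole and
  Res(f, z₀) = P(z₀)/Q'(z₀).

Q'(z) = 2*z + 11, so Q'(-5) = 1.
P(-5) = -4.

Res(f, -5) = (-4)/(1) = -4

Final answer: -4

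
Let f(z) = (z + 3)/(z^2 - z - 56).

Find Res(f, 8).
Write f(z) = P(z)/Q(z) with P(z) = z + 3 and Q(z) = z^2 - z - 56.
The denominator factors as Q(z) = (z + 7)*(z - 8), so z = 8 is a simple zero of Q and P is analytic there; z = 8 is therefore a simple pole and
  Res(f, z₀) = P(z₀)/Q'(z₀).

Q'(z) = 2*z - 1, so Q'(8) = 15.
P(8) = 11.

Res(f, 8) = (11)/(15) = 11/15

Final answer: 11/15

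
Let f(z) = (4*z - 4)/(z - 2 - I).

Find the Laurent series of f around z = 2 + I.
Put w = z - (2 + I), i.e. z = w + 2 + I. The denominator is w, so it suffices to rewrite the numerator in powers of w.

P(z) = 4*z - 4
P(w + 2 + I) = 4 + 4*I + 4*w

Dividing each term by w:
  f = (4 + 4*I)/w + 4

Substituting back w = z - 2 - I:
  f(z) = (4 + 4*I)/(z - 2 - I) + 4

The series is finite because the numerator is a polynomial; the negative powers form the principal part, and the coefficient of 1/(z - 2 - I) gives Res(f, 2 + I) = 4 + 4*I.

Final answer: (4 + 4*I)/(z - 2 - I) + 4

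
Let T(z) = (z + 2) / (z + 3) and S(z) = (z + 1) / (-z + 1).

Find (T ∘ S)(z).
(T ∘ S)(z) = T(S(z)) = ((1)*S(z) + (2))/((1)*S(z) + (3)). Multiply numerator and denominator by -z + 1:
  numerator:   (1)*(z + 1) + (2)*(-z + 1) = -z + 3
  denominator: (1)*(z + 1) + (3)*(-z + 1) = -2*z + 4
(T ∘ S)(z) = (-z + 3)/(-2*z + 4) = (z - 3)/(2*z - 4)

Final answer: (z - 3)/(2*z - 4)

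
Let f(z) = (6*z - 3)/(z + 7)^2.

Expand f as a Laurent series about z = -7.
Put w = z - (-7), i.e. z = w - 7. The denominator is w^2, so it suffices to rewrite the numerator in powers of w.

P(z) = 6*z - 3
P(w - 7) = -45 + 6*w

Dividing each term by w^2:
  f = -45/w^2 + 6/w

Substituting back w = z + 7:
  f(z) = -45/(z + 7)^2 + 6/(z + 7)

The series is finite because the numerator is a polynomial; the negative powers form the principal part, and the coefficient of 1/(z + 7) gives Res(f, -7) = 6.

Final answer: -45/(z + 7)^2 + 6/(z + 7)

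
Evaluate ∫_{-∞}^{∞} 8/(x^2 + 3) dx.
Let f(z) = 8/(z^2 + 3). The denominator has no real zeros and deg Q - deg P = 2 ≥ 2, so the integral of f over the upper semicircle |z| = R tends to 0 as R → ∞. Closing the contour in the upper half-plane,
  ∫_{-∞}^{∞} f(x) dx = 2πi · Σ Res(f, z_k)  over the poles with Im z_k > 0.

Zeros of the denominator: z^2 + 3 = 0 gives z = ±sqrt(3)*I.
Upper half-plane: z = sqrt(3)*I (simple).

Each pole is a simple zero of Q(z) = z^2 + 3, so Res(f, z₀) = P(z₀)/Q'(z₀) with P(z) = 8, Q'(z) = 2*z:
  Res(f, sqrt(3)*I) = (8)/(2*sqrt(3)*I) = -4*sqrt(3)*I/3

∫_{-∞}^{∞} f(x) dx = 2πi · (-4*sqrt(3)*I/3) = 8*sqrt(3)*pi/3

Final answer: 8*sqrt(3)*pi/3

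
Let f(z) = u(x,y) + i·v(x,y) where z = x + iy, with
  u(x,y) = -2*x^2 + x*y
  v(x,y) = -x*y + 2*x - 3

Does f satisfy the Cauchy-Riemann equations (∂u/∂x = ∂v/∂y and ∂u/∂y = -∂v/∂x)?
∂u/∂x = -4*x + y
∂v/∂y = -x
∂u/∂y = x
∂v/∂x = 2 - y
∂u/∂x ≠ ∂v/∂y and ∂u/∂y ≠ -∂v/∂x; the Cauchy-Riemann equations are not satisfied, so f is not analytic.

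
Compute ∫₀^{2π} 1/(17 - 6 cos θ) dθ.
Call the integral J. The integrand is 2π-periodic and we integrate over a full period, so shifting θ does not change the value (θ → θ + π flips the sign of the trig term). Hence
  J = ∫₀^{2π} dθ/(17 + 6 cos θ).
Put z = e^{iθ}: then cos θ = (z + 1/z)/2, dθ = dz/(iz), and z runs once counterclockwise around |z| = 1:
  J = ∮_{|z|=1} 1/(17 + 6*(z + 1/z)/2) · dz/(iz) = (2/i) ∮_{|z|=1} dz/(6*z^2 + 34*z + 6).
The roots of 6*z^2 + 34*z + 6 are z = (-17 ± sqrt(17^2 - 6^2))/6, with sqrt(253) = sqrt(253); their product is 1, so only z₊ = -17/6 + sqrt(253)/6 lies inside the unit circle (z₋ = -17/6 - sqrt(253)/6 lies outside).
z₊ is a simple zero of q(z) = 6*z^2 + 34*z + 6, so Res(1/q, z₊) = 1/q'(z₊) with q'(z) = 12*z + 34; and q'(z₊) = 6*(z₊ - z₋) = 2*sqrt(253).
Therefore J = (2/i) · 2πi · 1/(2*sqrt(253)) = 2*pi/(sqrt(253)) = 2*sqrt(253)*pi/253

Final answer: 2*sqrt(253)*pi/253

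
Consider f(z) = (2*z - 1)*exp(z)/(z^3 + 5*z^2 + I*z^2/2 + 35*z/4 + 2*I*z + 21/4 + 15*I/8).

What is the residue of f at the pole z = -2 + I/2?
Write f(z) = P(z)/Q(z) with P(z) = (2*z - 1)*exp(z) and Q(z) = z^3 + 5*z^2 + I*z^2/2 + 35*z/4 + 2*I*z + 21/4 + 15*I/8.
The denominator factors as Q(z) = (z + 2 - I/2)*(z + 3/2 + I)*(z + 3/2), so z = -2 + I/2 is a simple zero of Q and P is analytic there; z = -2 + I/2 is therefore a simple pole and
  Res(f, z₀) = P(z₀)/Q'(z₀).

Q'(z) = 3*z^2 + 10*z + I*z + 35/4 + 2*I, so Q'(-2 + I/2) = -1/2 - I.
P(-2 + I/2) = (-5 + I)*exp(-2 + I/2).

Res(f, -2 + I/2) = ((-5 + I)*exp(-2 + I/2))/(-1/2 - I) = (6/5 - 22*I/5)*exp(-2 + I/2)

Final answer: (6/5 - 22*I/5)*exp(-2 + I/2)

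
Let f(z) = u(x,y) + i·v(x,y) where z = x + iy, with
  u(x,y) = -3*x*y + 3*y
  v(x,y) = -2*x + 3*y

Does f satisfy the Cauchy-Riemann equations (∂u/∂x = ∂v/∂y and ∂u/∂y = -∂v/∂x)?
∂u/∂x = -3*y
∂v/∂y = 3
∂u/∂y = 3 - 3*x
∂v/∂x = -2
∂u/∂x ≠ ∂v/∂y and ∂u/∂y ≠ -∂v/∂x; the Cauchy-Riemann equations are not satisfied, so f is not analytic.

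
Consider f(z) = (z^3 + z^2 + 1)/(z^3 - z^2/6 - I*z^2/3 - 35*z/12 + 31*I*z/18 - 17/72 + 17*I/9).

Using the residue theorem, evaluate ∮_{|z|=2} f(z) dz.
By the residue theorem, ∮_C f(z) dz = 2πi · (sum of the residues of f at the poles inside |z| = 2).

The denominator factors as (z + 1/3 - I/2)*(z - 2 + I/2)*(z + 3/2 - I/3), so the singularities of f are simple poles at z = -1/3 + I/2, z = 2 - I/2, z = -3/2 + I/3.
  |-1/3 + I/2|² = 13/36 < 4 = 2², so this pole is inside the contour.
  |2 - I/2|² = 17/4 > 4 = 2², so this pole is outside the contour.
  |-3/2 + I/3|² = 85/36 < 4 = 2², so this pole is inside the contour.

With P(z) = z^3 + z^2 + 1 and Q(z) = z^3 - z^2/6 - I*z^2/3 - 35*z/12 + 31*I*z/18 - 17/72 + 17*I/9, each pole is simple, so Res(f, z₀) = P(z₀)/Q'(z₀) with Q'(z) = 3*z^2 - z/3 - 2*I*z/3 - 35/12 + 31*I/18.
  Res(f, -1/3 + I/2) = P(-1/3 + I/2)/Q'(-1/3 + I/2) = (29/27 - 7*I/24)/(-26/9 + 7*I/9) = -6473/17400 + 7*I/8700
  Res(f, -3/2 + I/3) = P(-3/2 + I/3)/Q'(-3/2 + I/3) = (19/72 + 131*I/108)/(38/9 - 7*I/18) = 1249/34950 + 20311*I/69900

Sum of residues inside C: -54533/162168 + 11813*I/40542
∮_C f(z) dz = 2πi · (-54533/162168 + 11813*I/40542) = pi*(-11813/20271 - 54533*I/81084)

Final answer: pi*(-11813/20271 - 54533*I/81084)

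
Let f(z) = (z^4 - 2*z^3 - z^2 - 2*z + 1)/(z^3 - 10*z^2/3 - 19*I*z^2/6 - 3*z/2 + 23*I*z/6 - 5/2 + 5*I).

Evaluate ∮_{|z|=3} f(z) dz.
By the residue theorem, ∮_C f(z) dz = 2πi · (sum of the residues of f at the poles inside |z| = 3).

The denominator factors as (z - 3 - 3*I/2)*(z - 1 - 2*I)*(z + 2/3 + I/3), so the singularities of f are simple poles at z = 3 + 3*I/2, z = 1 + 2*I, z = -2/3 - I/3.
  |3 + 3*I/2|² = 45/4 > 9 = 3², so this pole is outside the contour.
  |1 + 2*I|² = 5 < 9 = 3², so this pole is inside the contour.
  |-2/3 - I/3|² = 5/9 < 9 = 3², so this pole is inside the contour.

With P(z) = z^4 - 2*z^3 - z^2 - 2*z + 1 and Q(z) = z^3 - 10*z^2/3 - 19*I*z^2/6 - 3*z/2 + 23*I*z/6 - 5/2 + 5*I, each pole is simple, so Res(f, z₀) = P(z₀)/Q'(z₀) with Q'(z) = 3*z^2 - 20*z/3 - 19*I*z/3 - 3/2 + 23*I/6.
  Res(f, 1 + 2*I) = P(1 + 2*I)/Q'(1 + 2*I) = (17 - 28*I)/(-9/2 - 23*I/6) = 15/17 + 93*I/17
  Res(f, -2/3 - I/3) = P(-2/3 - I/3)/Q'(-2/3 - I/3) = (167/81 + 4*I/3)/(11/6 + 209*I/18) = 23/165 - 7*I/45

Sum of residues inside C: 2866/2805 + 4066*I/765
∮_C f(z) dz = 2πi · (2866/2805 + 4066*I/765) = pi*(-8132/765 + 5732*I/2805)

Final answer: pi*(-8132/765 + 5732*I/2805)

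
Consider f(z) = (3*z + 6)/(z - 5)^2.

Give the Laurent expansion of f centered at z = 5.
21/(z - 5)^2 + 3/(z - 5)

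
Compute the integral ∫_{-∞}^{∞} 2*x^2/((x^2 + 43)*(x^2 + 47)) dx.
Let f(z) = 2*z^2/((z^2 + 43)*(z^2 + 47)). The denominator has no real zeros and deg Q - deg P = 2 ≥ 2, so the integral of f over the upper semicircle |z| = R tends to 0 as R → ∞. Closing the contour in the upper half-plane,
  ∫_{-∞}^{∞} f(x) dx = 2πi · Σ Res(f, z_k)  over the poles with Im z_k > 0.

Zeros of the denominator: z^2 + 47 = 0 gives z = ±sqrt(47)*I; z^2 + 43 = 0 gives z = ±sqrt(43)*I.
Upper half-plane: z = sqrt(43)*I, z = sqrt(47)*I (simple).

Each pole is a simple zero of Q(z) = z^4 + 90*z^2 + 2021, so Res(f, z₀) = P(z₀)/Q'(z₀) with P(z) = 2*z^2, Q'(z) = 4*z^3 + 180*z:
  Res(f, sqrt(43)*I) = (-86)/(8*sqrt(43)*I) = sqrt(43)*I/4
  Res(f, sqrt(47)*I) = (-94)/(-8*sqrt(47)*I) = -sqrt(47)*I/4

Sum of residues: I*(-sqrt(47) + sqrt(43))/4
∫_{-∞}^{∞} f(x) dx = 2πi · (I*(-sqrt(47) + sqrt(43))/4) = pi*(-sqrt(43) + sqrt(47))/2

Final answer: pi*(-sqrt(43) + sqrt(47))/2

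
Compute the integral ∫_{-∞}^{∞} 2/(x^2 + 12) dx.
Let f(z) = 2/(z^2 + 12). The denominator has no real zeros and deg Q - deg P = 2 ≥ 2, so the integral of f over the upper semicircle |z| = R tends to 0 as R → ∞. Closing the contour in the upper half-plane,
  ∫_{-∞}^{∞} f(x) dx = 2πi · Σ Res(f, z_k)  over the poles with Im z_k > 0.

Zeros of the denominator: z^2 + 12 = 0 gives z = ±2*sqrt(3)*I.
Upper half-plane: z = 2*sqrt(3)*I (simple).

Each pole is a simple zero of Q(z) = z^2 + 12, so Res(f, z₀) = P(z₀)/Q'(z₀) with P(z) = 2, Q'(z) = 2*z:
  Res(f, 2*sqrt(3)*I) = (2)/(4*sqrt(3)*I) = -sqrt(3)*I/6

∫_{-∞}^{∞} f(x) dx = 2πi · (-sqrt(3)*I/6) = sqrt(3)*pi/3

Final answer: sqrt(3)*pi/3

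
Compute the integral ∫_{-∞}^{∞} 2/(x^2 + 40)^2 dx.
Let f(z) = 2/(z^2 + 40)^2. The denominator has no real zeros and deg Q - deg P = 4 ≥ 2, so the integral of f over the upper semicircle |z| = R tends to 0 as R → ∞. Closing the contour in the upper half-plane,
  ∫_{-∞}^{∞} f(x) dx = 2πi · Σ Res(f, z_k)  over the poles with Im z_k > 0.

Zeros of the denominator: z^2 + 40 = 0 gives z = ±2*sqrt(10)*I.
Upper half-plane: z = 2*sqrt(10)*I (a pole of order 2).

Write f(z) = g(z)/(z - 2*sqrt(10)*I)^2 with g(z) = 2/(z + 2*sqrt(10)*I)^2. For a double pole, Res(f, z₀) = g'(z₀):
  g'(z) = -4/(z + 2*sqrt(10)*I)^3
  Res(f, 2*sqrt(10)*I) = g'(2*sqrt(10)*I) = -sqrt(10)*I/1600

∫_{-∞}^{∞} f(x) dx = 2πi · (-sqrt(10)*I/1600) = sqrt(10)*pi/800

Final answer: sqrt(10)*pi/800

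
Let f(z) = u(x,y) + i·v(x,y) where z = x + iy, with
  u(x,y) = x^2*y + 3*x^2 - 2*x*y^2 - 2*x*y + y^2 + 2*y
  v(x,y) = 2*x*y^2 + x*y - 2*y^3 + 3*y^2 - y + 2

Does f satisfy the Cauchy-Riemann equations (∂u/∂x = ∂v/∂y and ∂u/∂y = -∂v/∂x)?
∂u/∂x = 2*x*y + 6*x - 2*y^2 - 2*y
∂v/∂y = 4*x*y + x - 6*y^2 + 6*y - 1
∂u/∂y = x^2 - 4*x*y - 2*x + 2*y + 2
∂v/∂x = 2*y^2 + y
∂u/∂x ≠ ∂v/∂y and ∂u/∂y ≠ -∂v/∂x; the Cauchy-Riemann equations are not satisfied, so f is not analytic.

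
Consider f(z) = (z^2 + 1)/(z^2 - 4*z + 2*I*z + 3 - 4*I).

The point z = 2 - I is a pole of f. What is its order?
Factor the denominator:
  z^2 - 4*z + 2*I*z + 3 - 4*I = (z - 2 + I)^2

The numerator P(z) = z^2 + 1 has P(2 - I) = 4 - 4*I ≠ 0, so no factor of (z - 2 + I) cancels.
Near z = 2 - I we can therefore write f(z) = g(z)/(z - 2 + I)^2 with g analytic at 2 - I and g(2 - I) ≠ 0 (g is just the numerator).

Hence z = 2 - I is a pole of order 2.

Final answer: 2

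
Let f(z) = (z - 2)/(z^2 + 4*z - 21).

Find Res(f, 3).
Write f(z) = P(z)/Q(z) with P(z) = z - 2 and Q(z) = z^2 + 4*z - 21.
The denominator factors as Q(z) = (z + 7)*(z - 3), so z = 3 is a simple zero of Q and P is analytic there; z = 3 is therefore a simple pole and
  Res(f, z₀) = P(z₀)/Q'(z₀).

Q'(z) = 2*z + 4, so Q'(3) = 10.
P(3) = 1.

Res(f, 3) = (1)/(10) = 1/10

Final answer: 1/10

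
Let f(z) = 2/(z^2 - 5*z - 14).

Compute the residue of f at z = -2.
Write f(z) = P(z)/Q(z) with P(z) = 2 and Q(z) = z^2 - 5*z - 14.
The denominator factors as Q(z) = (z + 2)*(z - 7), so z = -2 is a simple zero of Q and P is analytic there; z = -2 is therefore a simple pole and
  Res(f, z₀) = P(z₀)/Q'(z₀).

Q'(z) = 2*z - 5, so Q'(-2) = -9.
P(-2) = 2.

Res(f, -2) = (2)/(-9) = -2/9

Final answer: -2/9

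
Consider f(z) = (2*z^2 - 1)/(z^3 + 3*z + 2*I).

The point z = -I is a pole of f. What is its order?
Factor the denominator:
  z^3 + 3*z + 2*I = (z + I)^2*(z - 2*I)

The numerator P(z) = 2*z^2 - 1 has P(-I) = -3 ≠ 0, so no factor of (z + I) cancels.
Near z = -I we can therefore write f(z) = g(z)/(z + I)^2 with g analytic at -I and g(-I) ≠ 0 (g is the numerator divided by the remaining denominator factors).

Hence z = -I is a pole of order 2.

Final answer: 2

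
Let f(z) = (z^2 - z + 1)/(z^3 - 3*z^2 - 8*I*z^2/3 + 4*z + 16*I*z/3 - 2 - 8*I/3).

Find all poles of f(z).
{1 - I/3, 1, 1 + 3*I}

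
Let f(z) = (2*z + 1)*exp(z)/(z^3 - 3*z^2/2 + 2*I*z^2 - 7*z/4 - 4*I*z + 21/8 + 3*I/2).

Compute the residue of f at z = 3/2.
Write f(z) = P(z)/Q(z) with P(z) = (2*z + 1)*exp(z) and Q(z) = z^3 - 3*z^2/2 + 2*I*z^2 - 7*z/4 - 4*I*z + 21/8 + 3*I/2.
The denominator factors as Q(z) = (z - 1 + I/2)*(z + 1 + 3*I/2)*(z - 3/2), so z = 3/2 is a simple zero of Q and P is analytic there; z = 3/2 is therefore a simple pole and
  Res(f, z₀) = P(z₀)/Q'(z₀).

Q'(z) = 3*z^2 - 3*z + 4*I*z - 7/4 - 4*I, so Q'(3/2) = 1/2 + 2*I.
P(3/2) = 4*exp(3/2).

Res(f, 3/2) = (4*exp(3/2))/(1/2 + 2*I) = (8/17 - 32*I/17)*exp(3/2)

Final answer: (8/17 - 32*I/17)*exp(3/2)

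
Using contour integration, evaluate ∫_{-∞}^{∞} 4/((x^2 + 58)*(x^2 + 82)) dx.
Let f(z) = 4/((z^2 + 58)*(z^2 + 82)). The denominator has no real zeros and deg Q - deg P = 4 ≥ 2, so the integral of f over the upper semicircle |z| = R tends to 0 as R → ∞. Closing the contour in the upper half-plane,
  ∫_{-∞}^{∞} f(x) dx = 2πi · Σ Res(f, z_k)  over the poles with Im z_k > 0.

Zeros of the denominator: z^2 + 82 = 0 gives z = ±sqrt(82)*I; z^2 + 58 = 0 gives z = ±sqrt(58)*I.
Upper half-plane: z = sqrt(58)*I, z = sqrt(82)*I (simple).

Each pole is a simple zero of Q(z) = z^4 + 140*z^2 + 4756, so Res(f, z₀) = P(z₀)/Q'(z₀) with P(z) = 4, Q'(z) = 4*z^3 + 280*z:
  Res(f, sqrt(58)*I) = (4)/(48*sqrt(58)*I) = -sqrt(58)*I/696
  Res(f, sqrt(82)*I) = (4)/(-48*sqrt(82)*I) = sqrt(82)*I/984

Sum of residues: I*(-sqrt(58)/696 + sqrt(82)/984)
∫_{-∞}^{∞} f(x) dx = 2πi · (I*(-sqrt(58)/696 + sqrt(82)/984)) = pi*(-29*sqrt(82) + 41*sqrt(58))/14268

Final answer: pi*(-29*sqrt(82) + 41*sqrt(58))/14268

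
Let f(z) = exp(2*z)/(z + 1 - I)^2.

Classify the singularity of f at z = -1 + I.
pole of order 2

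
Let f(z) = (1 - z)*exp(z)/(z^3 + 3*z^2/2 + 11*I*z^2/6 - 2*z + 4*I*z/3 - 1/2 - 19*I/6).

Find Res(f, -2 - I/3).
(27/65 + 21*I/65)*exp(-2 - I/3)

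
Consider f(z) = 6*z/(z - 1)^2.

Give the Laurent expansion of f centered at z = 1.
Put w = z - (1), i.e. z = w + 1. The denominator is w^2, so it suffices to rewrite the numerator in powers of w.

P(z) = 6*z
P(w + 1) = 6 + 6*w

Dividing each term by w^2:
  f = 6/w^2 + 6/w

Substituting back w = z - 1:
  f(z) = 6/(z - 1)^2 + 6/(z - 1)

The series is finite because the numerator is a polynomial; the negative powers form the principal part, and the coefficient of 1/(z - 1) gives Res(f, 1) = 6.

Final answer: 6/(z - 1)^2 + 6/(z - 1)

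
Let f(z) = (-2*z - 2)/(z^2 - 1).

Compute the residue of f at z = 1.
Write f(z) = P(z)/Q(z) with P(z) = -2*z - 2 and Q(z) = z^2 - 1.
The denominator factors as Q(z) = (z + 1)*(z - 1), so z = 1 is a simple zero of Q and P is analytic there; z = 1 is therefore a simple pole and
  Res(f, z₀) = P(z₀)/Q'(z₀).

Q'(z) = 2*z, so Q'(1) = 2.
P(1) = -4.

Res(f, 1) = (-4)/(2) = -2

Final answer: -2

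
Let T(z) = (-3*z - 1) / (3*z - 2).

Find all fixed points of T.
T(z) = z means -3*z - 1 = z*(3*z - 2), i.e.
  3*z^2 + z + 1 = 0.
Discriminant: (1)^2 - 4*(3)*(1) = -11, so the roots are complex conjugates.
  z = (-1 ± I*sqrt(11))/(2*(3))
Fixed points: {-1/6 - sqrt(11)*I/6, -1/6 + sqrt(11)*I/6}

Final answer: {-1/6 - sqrt(11)*I/6, -1/6 + sqrt(11)*I/6}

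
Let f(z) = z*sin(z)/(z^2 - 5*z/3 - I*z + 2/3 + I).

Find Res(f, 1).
(3/10 + 9*I/10)*sin(1)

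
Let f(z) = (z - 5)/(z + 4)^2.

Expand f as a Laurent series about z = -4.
Put w = z - (-4), i.e. z = w - 4. The denominator is w^2, so it suffices to rewrite the numerator in powers of w.

P(z) = z - 5
P(w - 4) = -9 + w

Dividing each term by w^2:
  f = -9/w^2 + 1/w

Substituting back w = z + 4:
  f(z) = -9/(z + 4)^2 + 1/(z + 4)

The series is finite because the numerator is a polynomial; the negative powers form the principal part, and the coefficient of 1/(z + 4) gives Res(f, -4) = 1.

Final answer: -9/(z + 4)^2 + 1/(z + 4)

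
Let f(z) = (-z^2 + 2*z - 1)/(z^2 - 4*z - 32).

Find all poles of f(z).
The singularities of f are the zeros of the denominator. Factoring,
  z^2 - 4*z - 32 = (z - 8)*(z + 4)
so the candidates are z = 8, z = -4.

Check the numerator P(z) = -z^2 + 2*z - 1 at each one:
  P(8) = -49 ≠ 0, so z = 8 is a (simple) pole.
  P(-4) = -25 ≠ 0, so z = -4 is a (simple) pole.

Poles of f: {-4, 8}

Final answer: {-4, 8}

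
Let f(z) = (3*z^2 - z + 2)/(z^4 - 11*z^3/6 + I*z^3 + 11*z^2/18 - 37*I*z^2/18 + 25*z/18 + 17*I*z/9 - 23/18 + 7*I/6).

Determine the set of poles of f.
The singularities of f are the zeros of the denominator. Factoring,
  z^4 - 11*z^3/6 + I*z^3 + 11*z^2/18 - 37*I*z^2/18 + 25*z/18 + 17*I*z/9 - 23/18 + 7*I/6 = (z - 1 - I)*(z + I)*(z + 2/3 + I/3)*(z - 3/2 + 2*I/3)
so the candidates are z = 1 + I, z = -I, z = -2/3 - I/3, z = 3/2 - 2*I/3.

Check the numerator P(z) = 3*z^2 - z + 2 at each one:
  P(1 + I) = 1 + 5*I ≠ 0, so z = 1 + I is a (simple) pole.
  P(-I) = -1 + I ≠ 0, so z = -I is a (simple) pole.
  P(-2/3 - I/3) = 11/3 + 5*I/3 ≠ 0, so z = -2/3 - I/3 is a (simple) pole.
  P(3/2 - 2*I/3) = 71/12 - 16*I/3 ≠ 0, so z = 3/2 - 2*I/3 is a (simple) pole.

Poles of f: {-2/3 - I/3, -I, 1 + I, 3/2 - 2*I/3}

Final answer: {-2/3 - I/3, -I, 1 + I, 3/2 - 2*I/3}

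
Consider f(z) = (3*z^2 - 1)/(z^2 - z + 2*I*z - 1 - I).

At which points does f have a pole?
The singularities of f are the zeros of the denominator. Factoring,
  z^2 - z + 2*I*z - 1 - I = (z + I)*(z - 1 + I)
so the candidates are z = -I, z = 1 - I.

Check the numerator P(z) = 3*z^2 - 1 at each one:
  P(-I) = -4 ≠ 0, so z = -I is a (simple) pole.
  P(1 - I) = -1 - 6*I ≠ 0, so z = 1 - I is a (simple) pole.

Poles of f: {-I, 1 - I}

Final answer: {-I, 1 - I}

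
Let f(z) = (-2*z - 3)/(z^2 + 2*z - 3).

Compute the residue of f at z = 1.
Write f(z) = P(z)/Q(z) with P(z) = -2*z - 3 and Q(z) = z^2 + 2*z - 3.
The denominator factors as Q(z) = (z + 3)*(z - 1), so z = 1 is a simple zero of Q and P is analytic there; z = 1 is therefore a simple pole and
  Res(f, z₀) = P(z₀)/Q'(z₀).

Q'(z) = 2*z + 2, so Q'(1) = 4.
P(1) = -5.

Res(f, 1) = (-5)/(4) = -5/4

Final answer: -5/4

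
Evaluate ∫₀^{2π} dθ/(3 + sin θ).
Call the integral J. The integrand is 2π-periodic and we integrate over a full period, so shifting θ does not change the value (θ → θ + π/2 turns sin θ into cos θ). Hence
  J = ∫₀^{2π} dθ/(3 + cos θ).
Put z = e^{iθ}: then cos θ = (z + 1/z)/2, dθ = dz/(iz), and z runs once counterclockwise around |z| = 1:
  J = ∮_{|z|=1} 1/(3 + (z + 1/z)/2) · dz/(iz) = (2/i) ∮_{|z|=1} dz/(z^2 + 6*z + 1).
The roots of z^2 + 6*z + 1 are z = (-3 ± sqrt(3^2 - 1^2)), with sqrt(8) = 2*sqrt(2); their product is 1, so only z₊ = -3 + 2*sqrt(2) lies inside the unit circle (z₋ = -3 - 2*sqrt(2) lies outside).
z₊ is a simple zero of q(z) = z^2 + 6*z + 1, so Res(1/q, z₊) = 1/q'(z₊) with q'(z) = 2*z + 6; and q'(z₊) = (z₊ - z₋) = 4*sqrt(2).
Therefore J = (2/i) · 2πi · 1/(4*sqrt(2)) = 2*pi/(2*sqrt(2)) = sqrt(2)*pi/2

Final answer: sqrt(2)*pi/2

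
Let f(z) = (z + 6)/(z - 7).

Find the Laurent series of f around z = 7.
Put w = z - (7), i.e. z = w + 7. The denominator is w, so it suffices to rewrite the numerator in powers of w.

P(z) = z + 6
P(w + 7) = 13 + w

Dividing each term by w:
  f = 13/w + 1

Substituting back w = z - 7:
  f(z) = 13/(z - 7) + 1

The series is finite because the numerator is a polynomial; the negative powers form the principal part, and the coefficient of 1/(z - 7) gives Res(f, 7) = 13.

Final answer: 13/(z - 7) + 1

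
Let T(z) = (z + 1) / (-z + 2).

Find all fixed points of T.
T(z) = z means z + 1 = z*(-z + 2), i.e.
  -z^2 + z - 1 = 0.
Discriminant: (1)^2 - 4*(-1)*(-1) = -3, so the roots are complex conjugates.
  z = (-1 ± I*sqrt(3))/(2*(-1))
Fixed points: {1/2 - sqrt(3)*I/2, 1/2 + sqrt(3)*I/2}

Final answer: {1/2 - sqrt(3)*I/2, 1/2 + sqrt(3)*I/2}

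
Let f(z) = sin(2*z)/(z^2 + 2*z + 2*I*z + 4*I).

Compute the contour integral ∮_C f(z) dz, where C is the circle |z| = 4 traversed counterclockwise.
By the residue theorem, ∮_C f(z) dz = 2πi · (sum of the residues of f at the poles inside |z| = 4).

The denominator factors as (z + 2)*(z + 2*I), so the singularities of f are simple poles at z = -2, z = -2*I.
  |-2|² = 4 < 16 = 4², so this pole is inside the contour.
  |-2*I|² = 4 < 16 = 4², so this pole is inside the contour.

With P(z) = sin(2*z) and Q(z) = z^2 + 2*z + 2*I*z + 4*I, each pole is simple, so Res(f, z₀) = P(z₀)/Q'(z₀) with Q'(z) = 2*z + 2 + 2*I.
  Res(f, -2) = P(-2)/Q'(-2) = (-sin(4))/(-2 + 2*I) = (1/4 + I/4)*sin(4)
  Res(f, -2*I) = P(-2*I)/Q'(-2*I) = (-I*sinh(4))/(2 - 2*I) = (1/4 - I/4)*sinh(4)

Sum of residues inside C: (1/4 - I/4)*sinh(4) + (1/4 + I/4)*sin(4)
∮_C f(z) dz = 2πi · ((1/4 - I/4)*sinh(4) + (1/4 + I/4)*sin(4)) = pi*(-1/2 + I/2)*sin(4) + pi*(1/2 + I/2)*sinh(4)

Final answer: pi*(-1/2 + I/2)*sin(4) + pi*(1/2 + I/2)*sinh(4)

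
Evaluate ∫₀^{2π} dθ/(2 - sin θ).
Call the integral J. The integrand is 2π-periodic and we integrate over a full period, so shifting θ does not change the value (θ → θ + π/2 turns sin θ into cos θ; θ → θ + π flips the sign of the trig term). Hence
  J = ∫₀^{2π} dθ/(2 + cos θ).
Put z = e^{iθ}: then cos θ = (z + 1/z)/2, dθ = dz/(iz), and z runs once counterclockwise around |z| = 1:
  J = ∮_{|z|=1} 1/(2 + (z + 1/z)/2) · dz/(iz) = (2/i) ∮_{|z|=1} dz/(z^2 + 4*z + 1).
The roots of z^2 + 4*z + 1 are z = (-2 ± sqrt(2^2 - 1^2)), with sqrt(3) = sqrt(3); their product is 1, so only z₊ = -2 + sqrt(3) lies inside the unit circle (z₋ = -2 - sqrt(3) lies outside).
z₊ is a simple zero of q(z) = z^2 + 4*z + 1, so Res(1/q, z₊) = 1/q'(z₊) with q'(z) = 2*z + 4; and q'(z₊) = (z₊ - z₋) = 2*sqrt(3).
Therefore J = (2/i) · 2πi · 1/(2*sqrt(3)) = 2*pi/(sqrt(3)) = 2*sqrt(3)*pi/3

Final answer: 2*sqrt(3)*pi/3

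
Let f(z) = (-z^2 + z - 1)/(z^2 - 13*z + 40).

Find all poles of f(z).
The singularities of f are the zeros of the denominator. Factoring,
  z^2 - 13*z + 40 = (z - 5)*(z - 8)
so the candidates are z = 5, z = 8.

Check the numerator P(z) = -z^2 + z - 1 at each one:
  P(5) = -21 ≠ 0, so z = 5 is a (simple) pole.
  P(8) = -57 ≠ 0, so z = 8 is a (simple) pole.

Poles of f: {5, 8}

Final answer: {5, 8}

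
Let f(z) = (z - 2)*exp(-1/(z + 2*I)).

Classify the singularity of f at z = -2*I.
Let u = z + 2*I. Then
  e^(-1/u) = Σ_{k≥0} (-1)^k/(k!·u^k) = 1 - 1/u + 1/(2*u^2) - 1/(6*u^3) + ...
which has infinitely many negative powers of u, so exp(-1/(z + 2*I)) has an essential singularity at z = -2*I.
The extra factor z - 2 is a nonzero polynomial; if the product had at most a pole at z = -2*I, dividing by that polynomial would leave exp(-1/(z + 2*I)) with at most a pole too — contradiction. (Equivalently, the product's Laurent series still has infinitely many negative powers.)
So the singularity is essential.

Final answer: essential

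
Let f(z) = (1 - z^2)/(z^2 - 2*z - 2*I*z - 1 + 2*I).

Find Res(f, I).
Write f(z) = P(z)/Q(z) with P(z) = 1 - z^2 and Q(z) = z^2 - 2*z - 2*I*z - 1 + 2*I.
The denominator factors as Q(z) = (z - 2 - I)*(z - I), so z = I is a simple zero of Q and P is analytic there; z = I is therefore a simple pole and
  Res(f, z₀) = P(z₀)/Q'(z₀).

Q'(z) = 2*z - 2 - 2*I, so Q'(I) = -2.
P(I) = 2.

Res(f, I) = (2)/(-2) = -1

Final answer: -1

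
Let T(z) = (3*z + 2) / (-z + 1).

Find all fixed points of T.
T(z) = z means 3*z + 2 = z*(-z + 1), i.e.
  -z^2 - 2*z - 2 = 0.
Discriminant: (-2)^2 - 4*(-1)*(-2) = -4, so the roots are complex conjugates.
  z = (2 ± I*sqrt(4))/(2*(-1))
Fixed points: {-1 - I, -1 + I}

Final answer: {-1 - I, -1 + I}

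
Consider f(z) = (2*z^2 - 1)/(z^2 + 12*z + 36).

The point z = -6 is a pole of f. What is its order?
Factor the denominator:
  z^2 + 12*z + 36 = (z + 6)^2

The numerator P(z) = 2*z^2 - 1 has P(-6) = 71 ≠ 0, so no factor of (z + 6) cancels.
Near z = -6 we can therefore write f(z) = g(z)/(z + 6)^2 with g analytic at -6 and g(-6) ≠ 0 (g is just the numerator).

Hence z = -6 is a pole of order 2.

Final answer: 2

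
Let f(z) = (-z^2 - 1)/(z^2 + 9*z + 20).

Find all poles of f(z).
The singularities of f are the zeros of the denominator. Factoring,
  z^2 + 9*z + 20 = (z + 4)*(z + 5)
so the candidates are z = -4, z = -5.

Check the numerator P(z) = -z^2 - 1 at each one:
  P(-4) = -17 ≠ 0, so z = -4 is a (simple) pole.
  P(-5) = -26 ≠ 0, so z = -5 is a (simple) pole.

Poles of f: {-5, -4}

Final answer: {-5, -4}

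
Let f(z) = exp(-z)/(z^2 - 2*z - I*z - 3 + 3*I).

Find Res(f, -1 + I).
Write f(z) = P(z)/Q(z) with P(z) = exp(-z) and Q(z) = z^2 - 2*z - I*z - 3 + 3*I.
The denominator factors as Q(z) = (z + 1 - I)*(z - 3), so z = -1 + I is a simple zero of Q and P is analytic there; z = -1 + I is therefore a simple pole and
  Res(f, z₀) = P(z₀)/Q'(z₀).

Q'(z) = 2*z - 2 - I, so Q'(-1 + I) = -4 + I.
P(-1 + I) = exp(1 - I).

Res(f, -1 + I) = (exp(1 - I))/(-4 + I) = (-4/17 - I/17)*exp(1 - I)

Final answer: (-4/17 - I/17)*exp(1 - I)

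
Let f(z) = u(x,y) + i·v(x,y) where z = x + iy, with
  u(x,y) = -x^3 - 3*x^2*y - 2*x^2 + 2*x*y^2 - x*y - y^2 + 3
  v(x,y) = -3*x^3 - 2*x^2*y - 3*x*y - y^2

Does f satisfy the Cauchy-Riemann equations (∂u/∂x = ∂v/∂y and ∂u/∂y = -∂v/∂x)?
∂u/∂x = -3*x^2 - 6*x*y - 4*x + 2*y^2 - y
∂v/∂y = -2*x^2 - 3*x - 2*y
∂u/∂y = -3*x^2 + 4*x*y - x - 2*y
∂v/∂x = -9*x^2 - 4*x*y - 3*y
∂u/∂x ≠ ∂v/∂y and ∂u/∂y ≠ -∂v/∂x; the Cauchy-Riemann equations are not satisfied, so f is not analytic.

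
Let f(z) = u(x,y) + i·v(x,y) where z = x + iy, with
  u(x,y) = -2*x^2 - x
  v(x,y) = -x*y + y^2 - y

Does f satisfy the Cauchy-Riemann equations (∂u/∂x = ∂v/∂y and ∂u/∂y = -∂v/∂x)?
∂u/∂x = -4*x - 1
∂v/∂y = -x + 2*y - 1
∂u/∂y = 0
∂v/∂x = -y
∂u/∂x ≠ ∂v/∂y and ∂u/∂y ≠ -∂v/∂x; the Cauchy-Riemann equations are not satisfied, so f is not analytic.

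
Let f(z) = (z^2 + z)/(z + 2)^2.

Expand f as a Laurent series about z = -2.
Put w = z - (-2), i.e. z = w - 2. The denominator is w^2, so it suffices to rewrite the numerator in powers of w.

P(z) = z^2 + z
P(w - 2) = 2 - 3*w + w^2

Dividing each term by w^2:
  f = 2/w^2 - 3/w + 1

Substituting back w = z + 2:
  f(z) = 2/(z + 2)^2 - 3/(z + 2) + 1

The series is finite because the numerator is a polynomial; the negative powers form the principal part, and the coefficient of 1/(z + 2) gives Res(f, -2) = -3.

Final answer: 2/(z + 2)^2 - 3/(z + 2) + 1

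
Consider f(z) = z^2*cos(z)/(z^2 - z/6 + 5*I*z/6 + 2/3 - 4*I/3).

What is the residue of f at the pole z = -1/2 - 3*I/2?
(-33/218 - 219*I/218)*cos(1/2 + 3*I/2)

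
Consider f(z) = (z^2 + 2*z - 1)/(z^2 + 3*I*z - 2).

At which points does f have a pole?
The singularities of f are the zeros of the denominator. Factoring,
  z^2 + 3*I*z - 2 = (z + I)*(z + 2*I)
so the candidates are z = -I, z = -2*I.

Check the numerator P(z) = z^2 + 2*z - 1 at each one:
  P(-I) = -2 - 2*I ≠ 0, so z = -I is a (simple) pole.
  P(-2*I) = -5 - 4*I ≠ 0, so z = -2*I is a (simple) pole.

Poles of f: {-2*I, -I}

Final answer: {-2*I, -I}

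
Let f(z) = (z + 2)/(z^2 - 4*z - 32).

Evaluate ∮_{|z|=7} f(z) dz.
I*pi/3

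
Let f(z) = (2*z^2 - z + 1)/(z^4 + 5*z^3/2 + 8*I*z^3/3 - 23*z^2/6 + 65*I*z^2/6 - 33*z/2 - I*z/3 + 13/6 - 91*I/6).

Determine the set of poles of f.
The singularities of f are the zeros of the denominator. Factoring,
  z^4 + 5*z^3/2 + 8*I*z^3/3 - 23*z^2/6 + 65*I*z^2/6 - 33*z/2 - I*z/3 + 13/6 - 91*I/6 = (z + 3 - I)*(z - 1 + 2*I/3)*(z + 3/2 + I)*(z - 1 + 2*I)
so the candidates are z = -3 + I, z = 1 - 2*I/3, z = -3/2 - I, z = 1 - 2*I.

Check the numerator P(z) = 2*z^2 - z + 1 at each one:
  P(-3 + I) = 20 - 13*I ≠ 0, so z = -3 + I is a (simple) pole.
  P(1 - 2*I/3) = 10/9 - 2*I ≠ 0, so z = 1 - 2*I/3 is a (simple) pole.
  P(-3/2 - I) = 5 + 7*I ≠ 0, so z = -3/2 - I is a (simple) pole.
  P(1 - 2*I) = -6 - 6*I ≠ 0, so z = 1 - 2*I is a (simple) pole.

Poles of f: {-3 + I, -3/2 - I, 1 - 2*I, 1 - 2*I/3}

Final answer: {-3 + I, -3/2 - I, 1 - 2*I, 1 - 2*I/3}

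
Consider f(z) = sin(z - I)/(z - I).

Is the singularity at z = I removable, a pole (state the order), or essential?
removable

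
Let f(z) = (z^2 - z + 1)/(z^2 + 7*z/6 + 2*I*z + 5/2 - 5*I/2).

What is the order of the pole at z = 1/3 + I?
1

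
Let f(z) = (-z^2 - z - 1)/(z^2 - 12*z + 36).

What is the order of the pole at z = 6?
Factor the denominator:
  z^2 - 12*z + 36 = (z - 6)^2

The numerator P(z) = -z^2 - z - 1 has P(6) = -43 ≠ 0, so no factor of (z - 6) cancels.
Near z = 6 we can therefore write f(z) = g(z)/(z - 6)^2 with g analytic at 6 and g(6) ≠ 0 (g is just the numerator).

Hence z = 6 is a pole of order 2.

Final answer: 2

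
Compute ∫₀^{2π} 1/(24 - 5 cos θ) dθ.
Call the integral J. The integrand is 2π-periodic and we integrate over a full period, so shifting θ does not change the value (θ → θ + π flips the sign of the trig term). Hence
  J = ∫₀^{2π} dθ/(24 + 5 cos θ).
Put z = e^{iθ}: then cos θ = (z + 1/z)/2, dθ = dz/(iz), and z runs once counterclockwise around |z| = 1:
  J = ∮_{|z|=1} 1/(24 + 5*(z + 1/z)/2) · dz/(iz) = (2/i) ∮_{|z|=1} dz/(5*z^2 + 48*z + 5).
The roots of 5*z^2 + 48*z + 5 are z = (-24 ± sqrt(24^2 - 5^2))/5, with sqrt(551) = sqrt(551); their product is 1, so only z₊ = -24/5 + sqrt(551)/5 lies inside the unit circle (z₋ = -24/5 - sqrt(551)/5 lies outside).
z₊ is a simple zero of q(z) = 5*z^2 + 48*z + 5, so Res(1/q, z₊) = 1/q'(z₊) with q'(z) = 10*z + 48; and q'(z₊) = 5*(z₊ - z₋) = 2*sqrt(551).
Therefore J = (2/i) · 2πi · 1/(2*sqrt(551)) = 2*pi/(sqrt(551)) = 2*sqrt(551)*pi/551

Final answer: 2*sqrt(551)*pi/551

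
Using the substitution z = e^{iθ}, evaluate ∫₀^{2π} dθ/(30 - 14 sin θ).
Call the integral J. The integrand is 2π-periodic and we integrate over a full period, so shifting θ does not change the value (θ → θ + π/2 turns sin θ into cos θ; θ → θ + π flips the sign of the trig term). Hence
  J = ∫₀^{2π} dθ/(30 + 14 cos θ).
Put z = e^{iθ}: then cos θ = (z + 1/z)/2, dθ = dz/(iz), and z runs once counterclockwise around |z| = 1:
  J = ∮_{|z|=1} 1/(30 + 14*(z + 1/z)/2) · dz/(iz) = (2/i) ∮_{|z|=1} dz/(14*z^2 + 60*z + 14).
The roots of 14*z^2 + 60*z + 14 are z = (-30 ± sqrt(30^2 - 14^2))/14, with sqrt(704) = 8*sqrt(11); their product is 1, so only z₊ = -15/7 + 4*sqrt(11)/7 lies inside the unit circle (z₋ = -15/7 - 4*sqrt(11)/7 lies outside).
z₊ is a simple zero of q(z) = 14*z^2 + 60*z + 14, so Res(1/q, z₊) = 1/q'(z₊) with q'(z) = 28*z + 60; and q'(z₊) = 14*(z₊ - z₋) = 16*sqrt(11).
Therefore J = (2/i) · 2πi · 1/(16*sqrt(11)) = 2*pi/(8*sqrt(11)) = sqrt(11)*pi/44

Final answer: sqrt(11)*pi/44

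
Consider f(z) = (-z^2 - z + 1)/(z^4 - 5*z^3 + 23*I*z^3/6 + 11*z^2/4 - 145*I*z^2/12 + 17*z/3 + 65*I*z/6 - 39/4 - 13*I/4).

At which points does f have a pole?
The singularities of f are the zeros of the denominator. Factoring,
  z^4 - 5*z^3 + 23*I*z^3/6 + 11*z^2/4 - 145*I*z^2/12 + 17*z/3 + 65*I*z/6 - 39/4 - 13*I/4 = (z - 1 - 2*I/3)*(z - 3/2 + 3*I/2)*(z - 3 + 2*I)*(z + 1/2 + I)
so the candidates are z = 1 + 2*I/3, z = 3/2 - 3*I/2, z = 3 - 2*I, z = -1/2 - I.

Check the numerator P(z) = -z^2 - z + 1 at each one:
  P(1 + 2*I/3) = -5/9 - 2*I ≠ 0, so z = 1 + 2*I/3 is a (simple) pole.
  P(3/2 - 3*I/2) = -1/2 + 6*I ≠ 0, so z = 3/2 - 3*I/2 is a (simple) pole.
  P(3 - 2*I) = -7 + 14*I ≠ 0, so z = 3 - 2*I is a (simple) pole.
  P(-1/2 - I) = 9/4 ≠ 0, so z = -1/2 - I is a (simple) pole.

Poles of f: {-1/2 - I, 1 + 2*I/3, 3/2 - 3*I/2, 3 - 2*I}

Final answer: {-1/2 - I, 1 + 2*I/3, 3/2 - 3*I/2, 3 - 2*I}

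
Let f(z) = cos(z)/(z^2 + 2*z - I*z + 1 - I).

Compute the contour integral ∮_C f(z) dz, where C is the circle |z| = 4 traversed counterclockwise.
By the residue theorem, ∮_C f(z) dz = 2πi · (sum of the residues of f at the poles inside |z| = 4).

The denominator factors as (z + 1 - I)*(z + 1), so the singularities of f are simple poles at z = -1 + I, z = -1.
  |-1 + I|² = 2 < 16 = 4², so this pole is inside the contour.
  |-1|² = 1 < 16 = 4², so this pole is inside the contour.

With P(z) = cos(z) and Q(z) = z^2 + 2*z - I*z + 1 - I, each pole is simple, so Res(f, z₀) = P(z₀)/Q'(z₀) with Q'(z) = 2*z + 2 - I.
  Res(f, -1 + I) = P(-1 + I)/Q'(-1 + I) = (cos(1 - I))/(I) = -I*cos(1 - I)
  Res(f, -1) = P(-1)/Q'(-1) = (cos(1))/(-I) = I*cos(1)

Sum of residues inside C: -I*cos(1 - I) + I*cos(1)
∮_C f(z) dz = 2πi · (-I*cos(1 - I) + I*cos(1)) = -2*pi*cos(1) + 2*pi*cos(1 - I)

Final answer: -2*pi*cos(1) + 2*pi*cos(1 - I)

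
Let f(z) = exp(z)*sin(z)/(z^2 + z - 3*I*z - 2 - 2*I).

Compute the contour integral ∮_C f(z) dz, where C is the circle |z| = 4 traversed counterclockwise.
pi*(-1 + I)*exp(2*I)*sinh(2) + pi*(1 + I)*exp(-1 + I)*sin(1 - I)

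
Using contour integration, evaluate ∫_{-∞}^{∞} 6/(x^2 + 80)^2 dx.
Let f(z) = 6/(z^2 + 80)^2. The denominator has no real zeros and deg Q - deg P = 4 ≥ 2, so the integral of f over the upper semicircle |z| = R tends to 0 as R → ∞. Closing the contour in the upper half-plane,
  ∫_{-∞}^{∞} f(x) dx = 2πi · Σ Res(f, z_k)  over the poles with Im z_k > 0.

Zeros of the denominator: z^2 + 80 = 0 gives z = ±4*sqrt(5)*I.
Upper half-plane: z = 4*sqrt(5)*I (a pole of order 2).

Write f(z) = g(z)/(z - 4*sqrt(5)*I)^2 with g(z) = 6/(z + 4*sqrt(5)*I)^2. For a double pole, Res(f, z₀) = g'(z₀):
  g'(z) = -12/(z + 4*sqrt(5)*I)^3
  Res(f, 4*sqrt(5)*I) = g'(4*sqrt(5)*I) = -3*sqrt(5)*I/3200

∫_{-∞}^{∞} f(x) dx = 2πi · (-3*sqrt(5)*I/3200) = 3*sqrt(5)*pi/1600

Final answer: 3*sqrt(5)*pi/1600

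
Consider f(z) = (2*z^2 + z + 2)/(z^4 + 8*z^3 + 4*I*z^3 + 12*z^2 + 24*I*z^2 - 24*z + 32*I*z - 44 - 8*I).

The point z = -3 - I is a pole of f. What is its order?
Factor the denominator:
  z^4 + 8*z^3 + 4*I*z^3 + 12*z^2 + 24*I*z^2 - 24*z + 32*I*z - 44 - 8*I = (z + 3 + I)^3*(z - 1 + I)

The numerator P(z) = 2*z^2 + z + 2 has P(-3 - I) = 15 + 11*I ≠ 0, so no factor of (z + 3 + I) cancels.
Near z = -3 - I we can therefore write f(z) = g(z)/(z + 3 + I)^3 with g analytic at -3 - I and g(-3 - I) ≠ 0 (g is the numerator divided by the remaining denominator factors).

Hence z = -3 - I is a pole of order 3.

Final answer: 3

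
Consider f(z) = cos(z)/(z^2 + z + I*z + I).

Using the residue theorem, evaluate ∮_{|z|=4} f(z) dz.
By the residue theorem, ∮_C f(z) dz = 2πi · (sum of the residues of f at the poles inside |z| = 4).

The denominator factors as (z + I)*(z + 1), so the singularities of f are simple poles at z = -I, z = -1.
  |-I|² = 1 < 16 = 4², so this pole is inside the contour.
  |-1|² = 1 < 16 = 4², so this pole is inside the contour.

With P(z) = cos(z) and Q(z) = z^2 + z + I*z + I, each pole is simple, so Res(f, z₀) = P(z₀)/Q'(z₀) with Q'(z) = 2*z + 1 + I.
  Res(f, -I) = P(-I)/Q'(-I) = (cosh(1))/(1 - I) = (1/2 + I/2)*cosh(1)
  Res(f, -1) = P(-1)/Q'(-1) = (cos(1))/(-1 + I) = (-1/2 - I/2)*cos(1)

Sum of residues inside C: (-1/2 - I/2)*cos(1) + (1/2 + I/2)*cosh(1)
∮_C f(z) dz = 2πi · ((-1/2 - I/2)*cos(1) + (1/2 + I/2)*cosh(1)) = pi*(1 - I)*cos(1) + pi*(-1 + I)*cosh(1)

Final answer: pi*(1 - I)*cos(1) + pi*(-1 + I)*cosh(1)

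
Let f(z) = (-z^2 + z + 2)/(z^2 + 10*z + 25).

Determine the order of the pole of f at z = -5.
2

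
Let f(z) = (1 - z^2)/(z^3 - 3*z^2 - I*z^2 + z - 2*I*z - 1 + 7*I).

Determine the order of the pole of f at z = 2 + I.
Factor the denominator:
  z^3 - 3*z^2 - I*z^2 + z - 2*I*z - 1 + 7*I = (z - 2 - I)^2*(z + 1 + I)

The numerator P(z) = 1 - z^2 has P(2 + I) = -2 - 4*I ≠ 0, so no factor of (z - 2 - I) cancels.
Near z = 2 + I we can therefore write f(z) = g(z)/(z - 2 - I)^2 with g analytic at 2 + I and g(2 + I) ≠ 0 (g is the numerator divided by the remaining denominator factors).

Hence z = 2 + I is a pole of order 2.

Final answer: 2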